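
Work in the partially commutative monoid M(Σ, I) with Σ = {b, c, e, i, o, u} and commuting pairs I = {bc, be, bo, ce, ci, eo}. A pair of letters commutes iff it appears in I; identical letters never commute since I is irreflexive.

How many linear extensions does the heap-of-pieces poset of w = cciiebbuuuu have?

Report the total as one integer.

63

0(c) covers ∅
1(c) covers 0:c
2(i) covers ∅
3(i) covers 2:i
4(e) covers 3:i
5(b) covers 3:i
6(b) covers 5:b
7(u) covers 1:c, 4:e, 6:b
8(u) covers 7:u
9(u) covers 8:u
10(u) covers 9:u
floor of heap: 0:c, 2:i
completions by unplaced set U, small U first (add the entries for U minus each lowest piece of U):
  |U|=1: {10}:1
  |U|=2: {9,10}:1
  |U|=3: {8,9,10}:1
  |U|=4: {7,8,9,10}:1
  |U|=5: {1,7,8,9,10}:1  {4,7,8,9,10}:1  {6,7,8,9,10}:1
  |U|=6: {0,1,7,8,9,10}:1  {1,4,7,8,9,10}:2  {1,6,7,8,9,10}:2  {4,6,7,8,9,10}:2  {5,6,7,8,9,10}:1
  |U|=7: {0,1,4,7,8,9,10}:3  {0,1,6,7,8,9,10}:3  {1,4,6,7,8,9,10}:6  {1,5,6,7,8,9,10}:3  {4,5,6,7,8,9,10}:3
  |U|=8: {0,1,4,6,7,8,9,10}:12  {0,1,5,6,7,8,9,10}:6  {1,4,5,6,7,8,9,10}:12  {3,4,5,6,7,8,9,10}:3
  |U|=9: {0,1,4,5,6,7,8,9,10}:30  {1,3,4,5,6,7,8,9,10}:15  {2,3,4,5,6,7,8,9,10}:3
  start at 0(c): 18
  start at 2(i): 45
sum over floor = 63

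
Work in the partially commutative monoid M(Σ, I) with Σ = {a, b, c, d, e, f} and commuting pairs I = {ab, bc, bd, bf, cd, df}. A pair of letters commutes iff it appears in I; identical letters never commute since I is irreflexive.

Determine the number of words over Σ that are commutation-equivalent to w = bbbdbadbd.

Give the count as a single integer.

piece 0:b — minimal
piece 1:b rests on {0:b}
piece 2:b rests on {1:b}
piece 3:d — minimal
piece 4:b rests on {2:b}
piece 5:a rests on {3:d}
piece 6:d rests on {5:a}
piece 7:b rests on {4:b}
piece 8:d rests on {6:d}
minimal pieces: {0:b, 3:d}
ways to finish when only these pieces remain (= sum over removing one remaining piece with nothing left below it):
  1 left: {7}→1  {8}→1
  2 left: {4,7}→1  {6,8}→1  {7,8}→2
  3 left: {2,4,7}→1  {4,7,8}→3  {5,6,8}→1  {6,7,8}→3
  4 left: {1,2,4,7}→1  {2,4,7,8}→4  {3,5,6,8}→1  {4,6,7,8}→6  {5,6,7,8}→4
  5 left: {0,1,2,4,7}→1  {1,2,4,7,8}→5  {2,4,6,7,8}→10  {3,5,6,7,8}→5  {4,5,6,7,8}→10
  6 left: {0,1,2,4,7,8}→6  {1,2,4,6,7,8}→15  {2,4,5,6,7,8}→20  {3,4,5,6,7,8}→15
  7 left: {0,1,2,4,6,7,8}→21  {1,2,4,5,6,7,8}→35  {2,3,4,5,6,7,8}→35
  placing 0:b first → 70 extensions
  placing 3:d first → 56 extensions
total linear extensions = 126

126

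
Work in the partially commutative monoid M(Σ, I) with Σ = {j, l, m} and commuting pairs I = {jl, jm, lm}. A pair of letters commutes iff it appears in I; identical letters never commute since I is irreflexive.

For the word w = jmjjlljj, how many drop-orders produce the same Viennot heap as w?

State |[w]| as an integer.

168

piece 0:j — minimal
piece 1:m — minimal
piece 2:j rests on {0:j}
piece 3:j rests on {2:j}
piece 4:l — minimal
piece 5:l rests on {4:l}
piece 6:j rests on {3:j}
piece 7:j rests on {6:j}
minimal pieces: {0:j, 1:m, 4:l}
ways to finish when only these pieces remain (= sum over removing one remaining piece with nothing left below it):
  1 left: {1}→1  {5}→1  {7}→1
  2 left: {1,5}→2  {1,7}→2  {4,5}→1  {5,7}→2  {6,7}→1
  3 left: {1,4,5}→3  {1,5,7}→6  {1,6,7}→3  {3,6,7}→1  {4,5,7}→3  {5,6,7}→3
  4 left: {1,3,6,7}→4  {1,4,5,7}→12  {1,5,6,7}→12  {2,3,6,7}→1  {3,5,6,7}→4  {4,5,6,7}→6
  5 left: {0,2,3,6,7}→1  {1,2,3,6,7}→5  {1,3,5,6,7}→20  {1,4,5,6,7}→30  {2,3,5,6,7}→5  {3,4,5,6,7}→10
  6 left: {0,1,2,3,6,7}→6  {0,2,3,5,6,7}→6  {1,2,3,5,6,7}→30  {1,3,4,5,6,7}→60  {2,3,4,5,6,7}→15
  placing 0:j first → 105 extensions
  placing 1:m first → 21 extensions
  placing 4:l first → 42 extensions
total linear extensions = 168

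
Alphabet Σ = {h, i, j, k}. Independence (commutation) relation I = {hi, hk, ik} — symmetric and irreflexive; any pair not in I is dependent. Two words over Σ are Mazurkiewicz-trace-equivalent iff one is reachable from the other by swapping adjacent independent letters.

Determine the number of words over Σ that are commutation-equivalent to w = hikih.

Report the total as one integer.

30

drop 0:h onto floor
drop 1:i onto floor
drop 2:k onto floor
drop 3:i onto {1:i}
drop 4:h onto {0:h}
ground layer = {0:h, 1:i, 2:k}
drop-orders for the pieces not yet dropped (sum over which currently-grounded one goes next):
  1 to go: {2} 1  {3} 1  {4} 1
  2 to go: {0,4} 1  {1,3} 1  {2,3} 2  {2,4} 2  {3,4} 2
  3 to go: {0,2,4} 3  {0,3,4} 3  {1,2,3} 3  {1,3,4} 3  {2,3,4} 6
  if 0:h drops first: 12 orders
  if 1:i drops first: 12 orders
  if 2:k drops first: 6 orders
heap linearizations: 30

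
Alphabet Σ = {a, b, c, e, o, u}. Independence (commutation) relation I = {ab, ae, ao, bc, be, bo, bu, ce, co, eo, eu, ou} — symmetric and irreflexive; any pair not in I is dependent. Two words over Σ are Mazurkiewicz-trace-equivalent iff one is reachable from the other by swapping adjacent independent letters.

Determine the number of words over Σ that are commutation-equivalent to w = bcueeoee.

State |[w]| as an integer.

840

drop 0:b onto floor
drop 1:c onto floor
drop 2:u onto {1:c}
drop 3:e onto floor
drop 4:e onto {3:e}
drop 5:o onto floor
drop 6:e onto {4:e}
drop 7:e onto {6:e}
ground layer = {0:b, 1:c, 3:e, 5:o}
drop-orders for the pieces not yet dropped (sum over which currently-grounded one goes next):
  1 to go: {0} 1  {2} 1  {5} 1  {7} 1
  2 to go: {0,2} 2  {0,5} 2  {0,7} 2  {1,2} 1  {2,5} 2  {2,7} 2  {5,7} 2  {6,7} 1
  3 to go: {0,1,2} 3  {0,2,5} 6  {0,2,7} 6  {0,5,7} 6  {0,6,7} 3  {1,2,5} 3  {1,2,7} 3  {2,5,7} 6  {2,6,7} 3  {4,6,7} 1  {5,6,7} 3
  4 to go: {0,1,2,5} 12  {0,1,2,7} 12  {0,2,5,7} 24  {0,2,6,7} 12  {0,4,6,7} 4  {0,5,6,7} 12  {1,2,5,7} 12  {1,2,6,7} 6  {2,4,6,7} 4  {2,5,6,7} 12  {3,4,6,7} 1  {4,5,6,7} 4
  5 to go: {0,1,2,5,7} 60  {0,1,2,6,7} 30  {0,2,4,6,7} 20  {0,2,5,6,7} 60  {0,3,4,6,7} 5  {0,4,5,6,7} 20  {1,2,4,6,7} 10  {1,2,5,6,7} 30  {2,3,4,6,7} 5  {2,4,5,6,7} 20  {3,4,5,6,7} 5
  6 to go: {0,1,2,4,6,7} 60  {0,1,2,5,6,7} 180  {0,2,3,4,6,7} 30  {0,2,4,5,6,7} 120  {0,3,4,5,6,7} 30  {1,2,3,4,6,7} 15  {1,2,4,5,6,7} 60  {2,3,4,5,6,7} 30
  if 0:b drops first: 105 orders
  if 1:c drops first: 210 orders
  if 3:e drops first: 420 orders
  if 5:o drops first: 105 orders
heap linearizations: 840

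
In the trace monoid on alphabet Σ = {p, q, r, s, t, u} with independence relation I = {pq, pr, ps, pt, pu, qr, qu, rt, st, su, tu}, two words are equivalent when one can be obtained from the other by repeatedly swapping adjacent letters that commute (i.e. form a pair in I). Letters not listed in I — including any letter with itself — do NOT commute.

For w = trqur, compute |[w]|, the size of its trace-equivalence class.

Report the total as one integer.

10

0(t) covers ∅
1(r) covers ∅
2(q) covers 0:t
3(u) covers 1:r
4(r) covers 3:u
floor of heap: 0:t, 1:r
completions by unplaced set U, small U first (add the entries for U minus each lowest piece of U):
  |U|=1: {2}:1  {4}:1
  |U|=2: {0,2}:1  {2,4}:2  {3,4}:1
  |U|=3: {0,2,4}:3  {1,3,4}:1  {2,3,4}:3
  start at 0(t): 4
  start at 1(r): 6
sum over floor = 10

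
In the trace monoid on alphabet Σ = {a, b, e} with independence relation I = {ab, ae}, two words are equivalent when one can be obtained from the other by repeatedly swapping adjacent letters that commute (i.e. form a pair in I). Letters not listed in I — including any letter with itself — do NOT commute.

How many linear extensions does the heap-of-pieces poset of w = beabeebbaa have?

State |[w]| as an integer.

piece 0:b — minimal
piece 1:e rests on {0:b}
piece 2:a — minimal
piece 3:b rests on {1:e}
piece 4:e rests on {3:b}
piece 5:e rests on {4:e}
piece 6:b rests on {5:e}
piece 7:b rests on {6:b}
piece 8:a rests on {2:a}
piece 9:a rests on {8:a}
minimal pieces: {0:b, 2:a}
ways to finish when only these pieces remain (= sum over removing one remaining piece with nothing left below it):
  1 left: {7}→1  {9}→1
  2 left: {6,7}→1  {7,9}→2  {8,9}→1
  3 left: {2,8,9}→1  {5,6,7}→1  {6,7,9}→3  {7,8,9}→3
  4 left: {2,7,8,9}→4  {4,5,6,7}→1  {5,6,7,9}→4  {6,7,8,9}→6
  5 left: {2,6,7,8,9}→10  {3,4,5,6,7}→1  {4,5,6,7,9}→5  {5,6,7,8,9}→10
  6 left: {1,3,4,5,6,7}→1  {2,5,6,7,8,9}→20  {3,4,5,6,7,9}→6  {4,5,6,7,8,9}→15
  7 left: {0,1,3,4,5,6,7}→1  {1,3,4,5,6,7,9}→7  {2,4,5,6,7,8,9}→35  {3,4,5,6,7,8,9}→21
  8 left: {0,1,3,4,5,6,7,9}→8  {1,3,4,5,6,7,8,9}→28  {2,3,4,5,6,7,8,9}→56
  placing 0:b first → 84 extensions
  placing 2:a first → 36 extensions
total linear extensions = 120

120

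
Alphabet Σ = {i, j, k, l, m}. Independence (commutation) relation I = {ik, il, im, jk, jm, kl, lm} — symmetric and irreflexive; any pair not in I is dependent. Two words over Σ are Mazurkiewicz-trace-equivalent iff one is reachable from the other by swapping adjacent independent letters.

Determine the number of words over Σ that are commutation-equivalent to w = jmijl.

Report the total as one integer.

0(j) covers ∅
1(m) covers ∅
2(i) covers 0:j
3(j) covers 2:i
4(l) covers 3:j
floor of heap: 0:j, 1:m
completions by unplaced set U, small U first (add the entries for U minus each lowest piece of U):
  |U|=1: {1}:1  {4}:1
  |U|=2: {1,4}:2  {3,4}:1
  |U|=3: {1,3,4}:3  {2,3,4}:1
  start at 0(j): 4
  start at 1(m): 1
sum over floor = 5

5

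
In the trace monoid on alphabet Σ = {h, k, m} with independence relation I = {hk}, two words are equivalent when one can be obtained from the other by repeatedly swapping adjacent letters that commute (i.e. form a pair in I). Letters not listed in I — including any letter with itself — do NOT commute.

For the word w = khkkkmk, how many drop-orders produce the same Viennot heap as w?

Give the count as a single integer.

5

drop 0:k onto floor
drop 1:h onto floor
drop 2:k onto {0:k}
drop 3:k onto {2:k}
drop 4:k onto {3:k}
drop 5:m onto {1:h, 4:k}
drop 6:k onto {5:m}
ground layer = {0:k, 1:h}
drop-orders for the pieces not yet dropped (sum over which currently-grounded one goes next):
  1 to go: {6} 1
  2 to go: {5,6} 1
  3 to go: {1,5,6} 1  {4,5,6} 1
  4 to go: {1,4,5,6} 2  {3,4,5,6} 1
  5 to go: {1,3,4,5,6} 3  {2,3,4,5,6} 1
  if 0:k drops first: 4 orders
  if 1:h drops first: 1 orders
heap linearizations: 5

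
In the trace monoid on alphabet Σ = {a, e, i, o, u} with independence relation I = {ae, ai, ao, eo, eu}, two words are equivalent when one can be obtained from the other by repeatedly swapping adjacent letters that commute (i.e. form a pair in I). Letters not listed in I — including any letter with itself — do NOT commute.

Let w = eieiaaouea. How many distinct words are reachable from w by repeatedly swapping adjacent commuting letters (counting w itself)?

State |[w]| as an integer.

#0=e has no predecessor
#1=i depends on [0:e]
#2=e depends on [1:i]
#3=i depends on [2:e]
#4=a has no predecessor
#5=a depends on [4:a]
#6=o depends on [3:i]
#7=u depends on [5:a, 6:o]
#8=e depends on [3:i]
#9=a depends on [7:u]
sources: [0:e, 4:a]
N(rest) = Σ N(rest − s) over sources s of rest; N(one piece) = 1:
  size 1 → [8]=1  [9]=1
  size 2 → [7,9]=1  [8,9]=2
  size 3 → [5,7,9]=1  [6,7,9]=1  [7,8,9]=3
  size 4 → [4,5,7,9]=1  [5,6,7,9]=2  [5,7,8,9]=4  [6,7,8,9]=4
  size 5 → [3,6,7,8,9]=4  [4,5,6,7,9]=3  [4,5,7,8,9]=5  [5,6,7,8,9]=10
  size 6 → [2,3,6,7,8,9]=4  [3,5,6,7,8,9]=14  [4,5,6,7,8,9]=18
  size 7 → [1,2,3,6,7,8,9]=4  [2,3,5,6,7,8,9]=18  [3,4,5,6,7,8,9]=32
  size 8 → [0,1,2,3,6,7,8,9]=4  [1,2,3,5,6,7,8,9]=22  [2,3,4,5,6,7,8,9]=50
  first=0(e) contributes 72
  first=4(a) contributes 26
|[w]| = 98

98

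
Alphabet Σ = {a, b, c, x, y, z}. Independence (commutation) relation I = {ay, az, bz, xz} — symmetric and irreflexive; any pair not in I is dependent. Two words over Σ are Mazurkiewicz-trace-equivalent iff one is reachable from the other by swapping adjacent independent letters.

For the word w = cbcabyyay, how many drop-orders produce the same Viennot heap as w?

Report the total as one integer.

0(c) covers ∅
1(b) covers 0:c
2(c) covers 1:b
3(a) covers 2:c
4(b) covers 3:a
5(y) covers 4:b
6(y) covers 5:y
7(a) covers 4:b
8(y) covers 6:y
floor of heap: 0:c
completions by unplaced set U, small U first (add the entries for U minus each lowest piece of U):
  |U|=1: {7}:1  {8}:1
  |U|=2: {6,8}:1  {7,8}:2
  |U|=3: {5,6,8}:1  {6,7,8}:3
  |U|=4: {5,6,7,8}:4
  |U|=5: {4,5,6,7,8}:4
  |U|=6: {3,4,5,6,7,8}:4
  |U|=7: {2,3,4,5,6,7,8}:4
  start at 0(c): 4

4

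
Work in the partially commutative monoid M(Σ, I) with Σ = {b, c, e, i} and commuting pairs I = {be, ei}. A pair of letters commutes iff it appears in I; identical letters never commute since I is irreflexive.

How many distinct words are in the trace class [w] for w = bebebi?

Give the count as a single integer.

15

piece 0:b — minimal
piece 1:e — minimal
piece 2:b rests on {0:b}
piece 3:e rests on {1:e}
piece 4:b rests on {2:b}
piece 5:i rests on {4:b}
minimal pieces: {0:b, 1:e}
ways to finish when only these pieces remain (= sum over removing one remaining piece with nothing left below it):
  1 left: {3}→1  {5}→1
  2 left: {1,3}→1  {3,5}→2  {4,5}→1
  3 left: {1,3,5}→3  {2,4,5}→1  {3,4,5}→3
  4 left: {0,2,4,5}→1  {1,3,4,5}→6  {2,3,4,5}→4
  placing 0:b first → 10 extensions
  placing 1:e first → 5 extensions
total linear extensions = 15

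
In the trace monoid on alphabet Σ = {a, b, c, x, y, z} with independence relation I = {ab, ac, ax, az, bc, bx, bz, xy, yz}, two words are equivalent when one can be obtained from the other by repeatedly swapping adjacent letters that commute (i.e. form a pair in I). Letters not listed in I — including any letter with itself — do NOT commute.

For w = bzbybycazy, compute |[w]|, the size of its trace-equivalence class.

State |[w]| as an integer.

piece 0:b — minimal
piece 1:z — minimal
piece 2:b rests on {0:b}
piece 3:y rests on {2:b}
piece 4:b rests on {3:y}
piece 5:y rests on {4:b}
piece 6:c rests on {1:z, 5:y}
piece 7:a rests on {5:y}
piece 8:z rests on {6:c}
piece 9:y rests on {6:c, 7:a}
minimal pieces: {0:b, 1:z}
ways to finish when only these pieces remain (= sum over removing one remaining piece with nothing left below it):
  1 left: {8}→1  {9}→1
  2 left: {7,9}→1  {8,9}→2
  3 left: {6,8,9}→2  {7,8,9}→3
  4 left: {1,6,8,9}→2  {6,7,8,9}→5
  5 left: {1,6,7,8,9}→7  {5,6,7,8,9}→5
  6 left: {1,5,6,7,8,9}→12  {4,5,6,7,8,9}→5
  7 left: {1,4,5,6,7,8,9}→17  {3,4,5,6,7,8,9}→5
  8 left: {1,3,4,5,6,7,8,9}→22  {2,3,4,5,6,7,8,9}→5
  placing 0:b first → 27 extensions
  placing 1:z first → 5 extensions
total linear extensions = 32

32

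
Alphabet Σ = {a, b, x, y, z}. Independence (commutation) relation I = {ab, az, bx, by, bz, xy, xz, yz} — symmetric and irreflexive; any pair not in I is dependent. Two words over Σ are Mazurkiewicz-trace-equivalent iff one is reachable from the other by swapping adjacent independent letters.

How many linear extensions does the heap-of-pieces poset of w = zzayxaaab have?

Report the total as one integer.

504

piece 0:z — minimal
piece 1:z rests on {0:z}
piece 2:a — minimal
piece 3:y rests on {2:a}
piece 4:x rests on {2:a}
piece 5:a rests on {3:y, 4:x}
piece 6:a rests on {5:a}
piece 7:a rests on {6:a}
piece 8:b — minimal
minimal pieces: {0:z, 2:a, 8:b}
ways to finish when only these pieces remain (= sum over removing one remaining piece with nothing left below it):
  1 left: {1}→1  {7}→1  {8}→1
  2 left: {0,1}→1  {1,7}→2  {1,8}→2  {6,7}→1  {7,8}→2
  3 left: {0,1,7}→3  {0,1,8}→3  {1,6,7}→3  {1,7,8}→6  {5,6,7}→1  {6,7,8}→3
  4 left: {0,1,6,7}→6  {0,1,7,8}→12  {1,5,6,7}→4  {1,6,7,8}→12  {3,5,6,7}→1  {4,5,6,7}→1  {5,6,7,8}→4
  5 left: {0,1,5,6,7}→10  {0,1,6,7,8}→30  {1,3,5,6,7}→5  {1,4,5,6,7}→5  {1,5,6,7,8}→20  {3,4,5,6,7}→2  {3,5,6,7,8}→5  {4,5,6,7,8}→5
  6 left: {0,1,3,5,6,7}→15  {0,1,4,5,6,7}→15  {0,1,5,6,7,8}→60  {1,3,4,5,6,7}→12  {1,3,5,6,7,8}→30  {1,4,5,6,7,8}→30  {2,3,4,5,6,7}→2  {3,4,5,6,7,8}→12
  7 left: {0,1,3,4,5,6,7}→42  {0,1,3,5,6,7,8}→105  {0,1,4,5,6,7,8}→105  {1,2,3,4,5,6,7}→14  {1,3,4,5,6,7,8}→84  {2,3,4,5,6,7,8}→14
  placing 0:z first → 112 extensions
  placing 2:a first → 336 extensions
  placing 8:b first → 56 extensions
total linear extensions = 504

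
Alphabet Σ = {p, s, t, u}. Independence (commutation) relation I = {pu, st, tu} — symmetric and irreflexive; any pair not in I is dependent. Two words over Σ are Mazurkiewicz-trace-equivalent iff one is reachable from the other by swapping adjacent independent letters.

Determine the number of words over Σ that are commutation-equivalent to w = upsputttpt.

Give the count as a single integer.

0(u) covers ∅
1(p) covers ∅
2(s) covers 0:u, 1:p
3(p) covers 2:s
4(u) covers 2:s
5(t) covers 3:p
6(t) covers 5:t
7(t) covers 6:t
8(p) covers 7:t
9(t) covers 8:p
floor of heap: 0:u, 1:p
completions by unplaced set U, small U first (add the entries for U minus each lowest piece of U):
  |U|=1: {4}:1  {9}:1
  |U|=2: {4,9}:2  {8,9}:1
  |U|=3: {4,8,9}:3  {7,8,9}:1
  |U|=4: {4,7,8,9}:4  {6,7,8,9}:1
  |U|=5: {4,6,7,8,9}:5  {5,6,7,8,9}:1
  |U|=6: {3,5,6,7,8,9}:1  {4,5,6,7,8,9}:6
  |U|=7: {3,4,5,6,7,8,9}:7
  |U|=8: {2,3,4,5,6,7,8,9}:7
  start at 0(u): 7
  start at 1(p): 7
sum over floor = 14

14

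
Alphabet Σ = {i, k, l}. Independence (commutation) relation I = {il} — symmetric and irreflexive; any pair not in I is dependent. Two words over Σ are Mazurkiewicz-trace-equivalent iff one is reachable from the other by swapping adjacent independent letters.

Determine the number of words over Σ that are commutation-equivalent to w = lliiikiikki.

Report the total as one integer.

#0=l has no predecessor
#1=l depends on [0:l]
#2=i has no predecessor
#3=i depends on [2:i]
#4=i depends on [3:i]
#5=k depends on [1:l, 4:i]
#6=i depends on [5:k]
#7=i depends on [6:i]
#8=k depends on [7:i]
#9=k depends on [8:k]
#10=i depends on [9:k]
sources: [0:l, 2:i]
N(rest) = Σ N(rest − s) over sources s of rest; N(one piece) = 1:
  size 1 → [10]=1
  size 2 → [9,10]=1
  size 3 → [8,9,10]=1
  size 4 → [7,8,9,10]=1
  size 5 → [6,7,8,9,10]=1
  size 6 → [5,6,7,8,9,10]=1
  size 7 → [1,5,6,7,8,9,10]=1  [4,5,6,7,8,9,10]=1
  size 8 → [0,1,5,6,7,8,9,10]=1  [1,4,5,6,7,8,9,10]=2  [3,4,5,6,7,8,9,10]=1
  size 9 → [0,1,4,5,6,7,8,9,10]=3  [1,3,4,5,6,7,8,9,10]=3  [2,3,4,5,6,7,8,9,10]=1
  first=0(l) contributes 4
  first=2(i) contributes 6
|[w]| = 10

10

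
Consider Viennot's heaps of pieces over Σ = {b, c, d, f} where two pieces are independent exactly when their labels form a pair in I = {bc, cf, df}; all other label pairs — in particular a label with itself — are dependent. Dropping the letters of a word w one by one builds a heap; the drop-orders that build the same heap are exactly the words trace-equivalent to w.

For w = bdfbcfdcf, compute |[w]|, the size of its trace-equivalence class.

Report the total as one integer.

drop 0:b onto floor
drop 1:d onto {0:b}
drop 2:f onto {0:b}
drop 3:b onto {1:d, 2:f}
drop 4:c onto {1:d}
drop 5:f onto {3:b}
drop 6:d onto {3:b, 4:c}
drop 7:c onto {6:d}
drop 8:f onto {5:f}
ground layer = {0:b}
drop-orders for the pieces not yet dropped (sum over which currently-grounded one goes next):
  1 to go: {7} 1  {8} 1
  2 to go: {5,8} 1  {6,7} 1  {7,8} 2
  3 to go: {4,6,7} 1  {5,7,8} 3  {6,7,8} 3
  4 to go: {4,6,7,8} 4  {5,6,7,8} 6
  5 to go: {3,5,6,7,8} 6  {4,5,6,7,8} 10
  6 to go: {2,3,5,6,7,8} 6  {3,4,5,6,7,8} 16
  7 to go: {1,3,4,5,6,7,8} 16  {2,3,4,5,6,7,8} 22
  if 0:b drops first: 38 orders

38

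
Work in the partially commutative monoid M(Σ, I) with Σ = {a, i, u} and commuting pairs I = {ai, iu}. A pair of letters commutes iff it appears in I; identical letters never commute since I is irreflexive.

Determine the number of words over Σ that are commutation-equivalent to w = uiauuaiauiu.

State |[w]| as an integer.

165

drop 0:u onto floor
drop 1:i onto floor
drop 2:a onto {0:u}
drop 3:u onto {2:a}
drop 4:u onto {3:u}
drop 5:a onto {4:u}
drop 6:i onto {1:i}
drop 7:a onto {5:a}
drop 8:u onto {7:a}
drop 9:i onto {6:i}
drop 10:u onto {8:u}
ground layer = {0:u, 1:i}
drop-orders for the pieces not yet dropped (sum over which currently-grounded one goes next):
  1 to go: {9} 1  {10} 1
  2 to go: {6,9} 1  {8,10} 1  {9,10} 2
  3 to go: {1,6,9} 1  {6,9,10} 3  {7,8,10} 1  {8,9,10} 3
  4 to go: {1,6,9,10} 4  {5,7,8,10} 1  {6,8,9,10} 6  {7,8,9,10} 4
  5 to go: {1,6,8,9,10} 10  {4,5,7,8,10} 1  {5,7,8,9,10} 5  {6,7,8,9,10} 10
  6 to go: {1,6,7,8,9,10} 20  {3,4,5,7,8,10} 1  {4,5,7,8,9,10} 6  {5,6,7,8,9,10} 15
  7 to go: {1,5,6,7,8,9,10} 35  {2,3,4,5,7,8,10} 1  {3,4,5,7,8,9,10} 7  {4,5,6,7,8,9,10} 21
  8 to go: {0,2,3,4,5,7,8,10} 1  {1,4,5,6,7,8,9,10} 56  {2,3,4,5,7,8,9,10} 8  {3,4,5,6,7,8,9,10} 28
  9 to go: {0,2,3,4,5,7,8,9,10} 9  {1,3,4,5,6,7,8,9,10} 84  {2,3,4,5,6,7,8,9,10} 36
  if 0:u drops first: 120 orders
  if 1:i drops first: 45 orders
heap linearizations: 165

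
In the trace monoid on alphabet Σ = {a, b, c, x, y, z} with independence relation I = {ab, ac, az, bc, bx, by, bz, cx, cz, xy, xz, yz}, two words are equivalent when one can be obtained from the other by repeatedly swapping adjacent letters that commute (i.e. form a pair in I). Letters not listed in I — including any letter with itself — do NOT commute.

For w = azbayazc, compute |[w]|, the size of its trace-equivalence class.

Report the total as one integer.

336

#0=a has no predecessor
#1=z has no predecessor
#2=b has no predecessor
#3=a depends on [0:a]
#4=y depends on [3:a]
#5=a depends on [4:y]
#6=z depends on [1:z]
#7=c depends on [4:y]
sources: [0:a, 1:z, 2:b]
N(rest) = Σ N(rest − s) over sources s of rest; N(one piece) = 1:
  size 1 → [2]=1  [5]=1  [6]=1  [7]=1
  size 2 → [1,6]=1  [2,5]=2  [2,6]=2  [2,7]=2  [5,6]=2  [5,7]=2  [6,7]=2
  size 3 → [1,2,6]=3  [1,5,6]=3  [1,6,7]=3  [2,5,6]=6  [2,5,7]=6  [2,6,7]=6  [4,5,7]=2  [5,6,7]=6
  size 4 → [1,2,5,6]=12  [1,2,6,7]=12  [1,5,6,7]=12  [2,4,5,7]=8  [2,5,6,7]=24  [3,4,5,7]=2  [4,5,6,7]=8
  size 5 → [0,3,4,5,7]=2  [1,2,5,6,7]=60  [1,4,5,6,7]=20  [2,3,4,5,7]=10  [2,4,5,6,7]=40  [3,4,5,6,7]=10
  size 6 → [0,2,3,4,5,7]=12  [0,3,4,5,6,7]=12  [1,2,4,5,6,7]=120  [1,3,4,5,6,7]=30  [2,3,4,5,6,7]=60
  first=0(a) contributes 210
  first=1(z) contributes 84
  first=2(b) contributes 42
|[w]| = 336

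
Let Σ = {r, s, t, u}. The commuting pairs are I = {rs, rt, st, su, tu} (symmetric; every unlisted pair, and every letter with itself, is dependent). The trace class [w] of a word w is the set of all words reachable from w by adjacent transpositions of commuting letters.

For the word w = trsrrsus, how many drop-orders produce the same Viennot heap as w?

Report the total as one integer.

280

0(t) covers ∅
1(r) covers ∅
2(s) covers ∅
3(r) covers 1:r
4(r) covers 3:r
5(s) covers 2:s
6(u) covers 4:r
7(s) covers 5:s
floor of heap: 0:t, 1:r, 2:s
completions by unplaced set U, small U first (add the entries for U minus each lowest piece of U):
  |U|=1: {0}:1  {6}:1  {7}:1
  |U|=2: {0,6}:2  {0,7}:2  {4,6}:1  {5,7}:1  {6,7}:2
  |U|=3: {0,4,6}:3  {0,5,7}:3  {0,6,7}:6  {2,5,7}:1  {3,4,6}:1  {4,6,7}:3  {5,6,7}:3
  |U|=4: {0,2,5,7}:4  {0,3,4,6}:4  {0,4,6,7}:12  {0,5,6,7}:12  {1,3,4,6}:1  {2,5,6,7}:4  {3,4,6,7}:4  {4,5,6,7}:6
  |U|=5: {0,1,3,4,6}:5  {0,2,5,6,7}:20  {0,3,4,6,7}:20  {0,4,5,6,7}:30  {1,3,4,6,7}:5  {2,4,5,6,7}:10  {3,4,5,6,7}:10
  |U|=6: {0,1,3,4,6,7}:30  {0,2,4,5,6,7}:60  {0,3,4,5,6,7}:60  {1,3,4,5,6,7}:15  {2,3,4,5,6,7}:20
  start at 0(t): 35
  start at 1(r): 140
  start at 2(s): 105
sum over floor = 280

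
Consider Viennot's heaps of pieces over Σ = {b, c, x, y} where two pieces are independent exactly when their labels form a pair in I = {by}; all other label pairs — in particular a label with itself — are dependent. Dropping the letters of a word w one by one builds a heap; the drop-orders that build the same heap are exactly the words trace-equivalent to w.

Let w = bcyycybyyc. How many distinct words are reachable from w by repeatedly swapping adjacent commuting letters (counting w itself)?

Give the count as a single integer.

4

piece 0:b — minimal
piece 1:c rests on {0:b}
piece 2:y rests on {1:c}
piece 3:y rests on {2:y}
piece 4:c rests on {3:y}
piece 5:y rests on {4:c}
piece 6:b rests on {4:c}
piece 7:y rests on {5:y}
piece 8:y rests on {7:y}
piece 9:c rests on {6:b, 8:y}
minimal pieces: {0:b}
ways to finish when only these pieces remain (= sum over removing one remaining piece with nothing left below it):
  1 left: {9}→1
  2 left: {6,9}→1  {8,9}→1
  3 left: {6,8,9}→2  {7,8,9}→1
  4 left: {5,7,8,9}→1  {6,7,8,9}→3
  5 left: {5,6,7,8,9}→4
  6 left: {4,5,6,7,8,9}→4
  7 left: {3,4,5,6,7,8,9}→4
  8 left: {2,3,4,5,6,7,8,9}→4
  placing 0:b first → 4 extensions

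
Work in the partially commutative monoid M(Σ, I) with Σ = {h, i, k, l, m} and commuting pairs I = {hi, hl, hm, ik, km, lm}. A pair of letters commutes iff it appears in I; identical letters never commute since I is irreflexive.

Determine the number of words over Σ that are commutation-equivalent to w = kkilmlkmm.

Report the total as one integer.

111

drop 0:k onto floor
drop 1:k onto {0:k}
drop 2:i onto floor
drop 3:l onto {1:k, 2:i}
drop 4:m onto {2:i}
drop 5:l onto {3:l}
drop 6:k onto {5:l}
drop 7:m onto {4:m}
drop 8:m onto {7:m}
ground layer = {0:k, 2:i}
drop-orders for the pieces not yet dropped (sum over which currently-grounded one goes next):
  1 to go: {6} 1  {8} 1
  2 to go: {5,6} 1  {6,8} 2  {7,8} 1
  3 to go: {3,5,6} 1  {4,7,8} 1  {5,6,8} 3  {6,7,8} 3
  4 to go: {1,3,5,6} 1  {3,5,6,8} 4  {4,6,7,8} 4  {5,6,7,8} 6
  5 to go: {0,1,3,5,6} 1  {1,3,5,6,8} 5  {3,5,6,7,8} 10  {4,5,6,7,8} 10
  6 to go: {0,1,3,5,6,8} 6  {1,3,5,6,7,8} 15  {3,4,5,6,7,8} 20
  7 to go: {0,1,3,5,6,7,8} 21  {1,3,4,5,6,7,8} 35  {2,3,4,5,6,7,8} 20
  if 0:k drops first: 55 orders
  if 2:i drops first: 56 orders
heap linearizations: 111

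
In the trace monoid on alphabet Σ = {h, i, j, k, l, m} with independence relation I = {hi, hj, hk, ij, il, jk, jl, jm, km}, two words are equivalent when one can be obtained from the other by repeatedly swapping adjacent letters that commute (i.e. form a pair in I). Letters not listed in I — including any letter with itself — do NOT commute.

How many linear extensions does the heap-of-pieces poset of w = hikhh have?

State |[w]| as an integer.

10

drop 0:h onto floor
drop 1:i onto floor
drop 2:k onto {1:i}
drop 3:h onto {0:h}
drop 4:h onto {3:h}
ground layer = {0:h, 1:i}
drop-orders for the pieces not yet dropped (sum over which currently-grounded one goes next):
  1 to go: {2} 1  {4} 1
  2 to go: {1,2} 1  {2,4} 2  {3,4} 1
  3 to go: {0,3,4} 1  {1,2,4} 3  {2,3,4} 3
  if 0:h drops first: 6 orders
  if 1:i drops first: 4 orders
heap linearizations: 10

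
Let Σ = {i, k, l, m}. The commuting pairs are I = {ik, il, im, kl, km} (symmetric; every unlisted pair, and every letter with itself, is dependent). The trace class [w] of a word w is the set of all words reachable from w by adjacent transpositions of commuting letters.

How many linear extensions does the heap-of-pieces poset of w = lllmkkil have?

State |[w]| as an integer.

168

drop 0:l onto floor
drop 1:l onto {0:l}
drop 2:l onto {1:l}
drop 3:m onto {2:l}
drop 4:k onto floor
drop 5:k onto {4:k}
drop 6:i onto floor
drop 7:l onto {3:m}
ground layer = {0:l, 4:k, 6:i}
drop-orders for the pieces not yet dropped (sum over which currently-grounded one goes next):
  1 to go: {5} 1  {6} 1  {7} 1
  2 to go: {3,7} 1  {4,5} 1  {5,6} 2  {5,7} 2  {6,7} 2
  3 to go: {2,3,7} 1  {3,5,7} 3  {3,6,7} 3  {4,5,6} 3  {4,5,7} 3  {5,6,7} 6
  4 to go: {1,2,3,7} 1  {2,3,5,7} 4  {2,3,6,7} 4  {3,4,5,7} 6  {3,5,6,7} 12  {4,5,6,7} 12
  5 to go: {0,1,2,3,7} 1  {1,2,3,5,7} 5  {1,2,3,6,7} 5  {2,3,4,5,7} 10  {2,3,5,6,7} 20  {3,4,5,6,7} 30
  6 to go: {0,1,2,3,5,7} 6  {0,1,2,3,6,7} 6  {1,2,3,4,5,7} 15  {1,2,3,5,6,7} 30  {2,3,4,5,6,7} 60
  if 0:l drops first: 105 orders
  if 4:k drops first: 42 orders
  if 6:i drops first: 21 orders
heap linearizations: 168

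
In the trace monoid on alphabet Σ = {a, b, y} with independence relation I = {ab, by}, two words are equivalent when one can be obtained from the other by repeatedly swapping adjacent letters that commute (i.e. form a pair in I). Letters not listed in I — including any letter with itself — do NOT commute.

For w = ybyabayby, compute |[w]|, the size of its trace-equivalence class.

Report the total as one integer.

piece 0:y — minimal
piece 1:b — minimal
piece 2:y rests on {0:y}
piece 3:a rests on {2:y}
piece 4:b rests on {1:b}
piece 5:a rests on {3:a}
piece 6:y rests on {5:a}
piece 7:b rests on {4:b}
piece 8:y rests on {6:y}
minimal pieces: {0:y, 1:b}
ways to finish when only these pieces remain (= sum over removing one remaining piece with nothing left below it):
  1 left: {7}→1  {8}→1
  2 left: {4,7}→1  {6,8}→1  {7,8}→2
  3 left: {1,4,7}→1  {4,7,8}→3  {5,6,8}→1  {6,7,8}→3
  4 left: {1,4,7,8}→4  {3,5,6,8}→1  {4,6,7,8}→6  {5,6,7,8}→4
  5 left: {1,4,6,7,8}→10  {2,3,5,6,8}→1  {3,5,6,7,8}→5  {4,5,6,7,8}→10
  6 left: {0,2,3,5,6,8}→1  {1,4,5,6,7,8}→20  {2,3,5,6,7,8}→6  {3,4,5,6,7,8}→15
  7 left: {0,2,3,5,6,7,8}→7  {1,3,4,5,6,7,8}→35  {2,3,4,5,6,7,8}→21
  placing 0:y first → 56 extensions
  placing 1:b first → 28 extensions
total linear extensions = 84

84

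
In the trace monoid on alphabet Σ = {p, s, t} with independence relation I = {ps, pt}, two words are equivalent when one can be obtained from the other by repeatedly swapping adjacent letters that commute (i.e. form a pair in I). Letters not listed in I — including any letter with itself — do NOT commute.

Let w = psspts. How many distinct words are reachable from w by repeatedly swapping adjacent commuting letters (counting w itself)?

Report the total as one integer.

15

drop 0:p onto floor
drop 1:s onto floor
drop 2:s onto {1:s}
drop 3:p onto {0:p}
drop 4:t onto {2:s}
drop 5:s onto {4:t}
ground layer = {0:p, 1:s}
drop-orders for the pieces not yet dropped (sum over which currently-grounded one goes next):
  1 to go: {3} 1  {5} 1
  2 to go: {0,3} 1  {3,5} 2  {4,5} 1
  3 to go: {0,3,5} 3  {2,4,5} 1  {3,4,5} 3
  4 to go: {0,3,4,5} 6  {1,2,4,5} 1  {2,3,4,5} 4
  if 0:p drops first: 5 orders
  if 1:s drops first: 10 orders
heap linearizations: 15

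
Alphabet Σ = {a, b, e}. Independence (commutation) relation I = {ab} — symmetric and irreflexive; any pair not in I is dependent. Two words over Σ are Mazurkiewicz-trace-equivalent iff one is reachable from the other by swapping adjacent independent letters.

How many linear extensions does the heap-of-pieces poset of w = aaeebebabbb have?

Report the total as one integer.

#0=a has no predecessor
#1=a depends on [0:a]
#2=e depends on [1:a]
#3=e depends on [2:e]
#4=b depends on [3:e]
#5=e depends on [4:b]
#6=b depends on [5:e]
#7=a depends on [5:e]
#8=b depends on [6:b]
#9=b depends on [8:b]
#10=b depends on [9:b]
sources: [0:a]
N(rest) = Σ N(rest − s) over sources s of rest; N(one piece) = 1:
  size 1 → [7]=1  [10]=1
  size 2 → [7,10]=2  [9,10]=1
  size 3 → [7,9,10]=3  [8,9,10]=1
  size 4 → [6,8,9,10]=1  [7,8,9,10]=4
  size 5 → [6,7,8,9,10]=5
  size 6 → [5,6,7,8,9,10]=5
  size 7 → [4,5,6,7,8,9,10]=5
  size 8 → [3,4,5,6,7,8,9,10]=5
  size 9 → [2,3,4,5,6,7,8,9,10]=5
  first=0(a) contributes 5

5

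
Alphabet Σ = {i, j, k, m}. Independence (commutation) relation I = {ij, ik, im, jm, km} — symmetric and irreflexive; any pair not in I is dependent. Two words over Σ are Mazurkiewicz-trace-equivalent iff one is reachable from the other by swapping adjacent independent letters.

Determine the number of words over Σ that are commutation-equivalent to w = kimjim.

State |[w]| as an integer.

90

drop 0:k onto floor
drop 1:i onto floor
drop 2:m onto floor
drop 3:j onto {0:k}
drop 4:i onto {1:i}
drop 5:m onto {2:m}
ground layer = {0:k, 1:i, 2:m}
drop-orders for the pieces not yet dropped (sum over which currently-grounded one goes next):
  1 to go: {3} 1  {4} 1  {5} 1
  2 to go: {0,3} 1  {1,4} 1  {2,5} 1  {3,4} 2  {3,5} 2  {4,5} 2
  3 to go: {0,3,4} 3  {0,3,5} 3  {1,3,4} 3  {1,4,5} 3  {2,3,5} 3  {2,4,5} 3  {3,4,5} 6
  4 to go: {0,1,3,4} 6  {0,2,3,5} 6  {0,3,4,5} 12  {1,2,4,5} 6  {1,3,4,5} 12  {2,3,4,5} 12
  if 0:k drops first: 30 orders
  if 1:i drops first: 30 orders
  if 2:m drops first: 30 orders
heap linearizations: 90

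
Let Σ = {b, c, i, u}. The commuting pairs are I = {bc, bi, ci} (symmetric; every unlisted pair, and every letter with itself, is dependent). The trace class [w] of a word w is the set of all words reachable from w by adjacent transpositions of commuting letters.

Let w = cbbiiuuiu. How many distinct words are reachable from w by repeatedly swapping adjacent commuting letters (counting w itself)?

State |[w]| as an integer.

0(c) covers ∅
1(b) covers ∅
2(b) covers 1:b
3(i) covers ∅
4(i) covers 3:i
5(u) covers 0:c, 2:b, 4:i
6(u) covers 5:u
7(i) covers 6:u
8(u) covers 7:i
floor of heap: 0:c, 1:b, 3:i
completions by unplaced set U, small U first (add the entries for U minus each lowest piece of U):
  |U|=1: {8}:1
  |U|=2: {7,8}:1
  |U|=3: {6,7,8}:1
  |U|=4: {5,6,7,8}:1
  |U|=5: {0,5,6,7,8}:1  {2,5,6,7,8}:1  {4,5,6,7,8}:1
  |U|=6: {0,2,5,6,7,8}:2  {0,4,5,6,7,8}:2  {1,2,5,6,7,8}:1  {2,4,5,6,7,8}:2  {3,4,5,6,7,8}:1
  |U|=7: {0,1,2,5,6,7,8}:3  {0,2,4,5,6,7,8}:6  {0,3,4,5,6,7,8}:3  {1,2,4,5,6,7,8}:3  {2,3,4,5,6,7,8}:3
  start at 0(c): 6
  start at 1(b): 12
  start at 3(i): 12
sum over floor = 30

30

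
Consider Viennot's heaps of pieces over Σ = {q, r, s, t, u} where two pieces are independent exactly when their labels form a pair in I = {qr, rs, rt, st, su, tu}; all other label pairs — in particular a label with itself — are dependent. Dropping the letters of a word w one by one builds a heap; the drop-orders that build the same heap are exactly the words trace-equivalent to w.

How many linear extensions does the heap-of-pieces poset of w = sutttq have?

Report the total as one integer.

20

#0=s has no predecessor
#1=u has no predecessor
#2=t has no predecessor
#3=t depends on [2:t]
#4=t depends on [3:t]
#5=q depends on [0:s, 1:u, 4:t]
sources: [0:s, 1:u, 2:t]
N(rest) = Σ N(rest − s) over sources s of rest; N(one piece) = 1:
  size 1 → [5]=1
  size 2 → [0,5]=1  [1,5]=1  [4,5]=1
  size 3 → [0,1,5]=2  [0,4,5]=2  [1,4,5]=2  [3,4,5]=1
  size 4 → [0,1,4,5]=6  [0,3,4,5]=3  [1,3,4,5]=3  [2,3,4,5]=1
  first=0(s) contributes 4
  first=1(u) contributes 4
  first=2(t) contributes 12
|[w]| = 20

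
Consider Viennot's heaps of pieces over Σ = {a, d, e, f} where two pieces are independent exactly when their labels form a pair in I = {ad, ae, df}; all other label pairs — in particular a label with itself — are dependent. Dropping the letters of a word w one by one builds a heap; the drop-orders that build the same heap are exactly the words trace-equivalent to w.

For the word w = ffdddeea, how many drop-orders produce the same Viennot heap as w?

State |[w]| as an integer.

piece 0:f — minimal
piece 1:f rests on {0:f}
piece 2:d — minimal
piece 3:d rests on {2:d}
piece 4:d rests on {3:d}
piece 5:e rests on {1:f, 4:d}
piece 6:e rests on {5:e}
piece 7:a rests on {1:f}
minimal pieces: {0:f, 2:d}
ways to finish when only these pieces remain (= sum over removing one remaining piece with nothing left below it):
  1 left: {6}→1  {7}→1
  2 left: {5,6}→1  {6,7}→2
  3 left: {4,5,6}→1  {5,6,7}→3
  4 left: {1,5,6,7}→3  {3,4,5,6}→1  {4,5,6,7}→4
  5 left: {0,1,5,6,7}→3  {1,4,5,6,7}→7  {2,3,4,5,6}→1  {3,4,5,6,7}→5
  6 left: {0,1,4,5,6,7}→10  {1,3,4,5,6,7}→12  {2,3,4,5,6,7}→6
  placing 0:f first → 18 extensions
  placing 2:d first → 22 extensions
total linear extensions = 40

40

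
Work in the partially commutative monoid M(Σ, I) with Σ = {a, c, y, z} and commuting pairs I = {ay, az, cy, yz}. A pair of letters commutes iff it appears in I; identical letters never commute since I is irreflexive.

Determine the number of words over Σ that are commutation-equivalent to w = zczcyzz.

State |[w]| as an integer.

7

#0=z has no predecessor
#1=c depends on [0:z]
#2=z depends on [1:c]
#3=c depends on [2:z]
#4=y has no predecessor
#5=z depends on [3:c]
#6=z depends on [5:z]
sources: [0:z, 4:y]
N(rest) = Σ N(rest − s) over sources s of rest; N(one piece) = 1:
  size 1 → [4]=1  [6]=1
  size 2 → [4,6]=2  [5,6]=1
  size 3 → [3,5,6]=1  [4,5,6]=3
  size 4 → [2,3,5,6]=1  [3,4,5,6]=4
  size 5 → [1,2,3,5,6]=1  [2,3,4,5,6]=5
  first=0(z) contributes 6
  first=4(y) contributes 1
|[w]| = 7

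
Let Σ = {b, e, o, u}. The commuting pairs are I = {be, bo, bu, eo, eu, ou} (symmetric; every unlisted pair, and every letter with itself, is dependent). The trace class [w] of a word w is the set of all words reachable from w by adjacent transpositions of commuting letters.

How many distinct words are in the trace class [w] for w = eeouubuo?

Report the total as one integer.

piece 0:e — minimal
piece 1:e rests on {0:e}
piece 2:o — minimal
piece 3:u — minimal
piece 4:u rests on {3:u}
piece 5:b — minimal
piece 6:u rests on {4:u}
piece 7:o rests on {2:o}
minimal pieces: {0:e, 2:o, 3:u, 5:b}
ways to finish when only these pieces remain (= sum over removing one remaining piece with nothing left below it):
  1 left: {1}→1  {5}→1  {6}→1  {7}→1
  2 left: {0,1}→1  {1,5}→2  {1,6}→2  {1,7}→2  {2,7}→1  {4,6}→1  {5,6}→2  {5,7}→2  {6,7}→2
  3 left: {0,1,5}→3  {0,1,6}→3  {0,1,7}→3  {1,2,7}→3  {1,4,6}→3  {1,5,6}→6  {1,5,7}→6  {1,6,7}→6  {2,5,7}→3  {2,6,7}→3  {3,4,6}→1  {4,5,6}→3  {4,6,7}→3  {5,6,7}→6
  4 left: {0,1,2,7}→6  {0,1,4,6}→6  {0,1,5,6}→12  {0,1,5,7}→12  {0,1,6,7}→12  {1,2,5,7}→12  {1,2,6,7}→12  {1,3,4,6}→4  {1,4,5,6}→12  {1,4,6,7}→12  {1,5,6,7}→24  {2,4,6,7}→6  {2,5,6,7}→12  {3,4,5,6}→4  {3,4,6,7}→4  {4,5,6,7}→12
  5 left: {0,1,2,5,7}→30  {0,1,2,6,7}→30  {0,1,3,4,6}→10  {0,1,4,5,6}→30  {0,1,4,6,7}→30  {0,1,5,6,7}→60  {1,2,4,6,7}→30  {1,2,5,6,7}→60  {1,3,4,5,6}→20  {1,3,4,6,7}→20  {1,4,5,6,7}→60  {2,3,4,6,7}→10  {2,4,5,6,7}→30  {3,4,5,6,7}→20
  6 left: {0,1,2,4,6,7}→90  {0,1,2,5,6,7}→180  {0,1,3,4,5,6}→60  {0,1,3,4,6,7}→60  {0,1,4,5,6,7}→180  {1,2,3,4,6,7}→60  {1,2,4,5,6,7}→180  {1,3,4,5,6,7}→120  {2,3,4,5,6,7}→60
  placing 0:e first → 420 extensions
  placing 2:o first → 420 extensions
  placing 3:u first → 630 extensions
  placing 5:b first → 210 extensions
total linear extensions = 1680

1680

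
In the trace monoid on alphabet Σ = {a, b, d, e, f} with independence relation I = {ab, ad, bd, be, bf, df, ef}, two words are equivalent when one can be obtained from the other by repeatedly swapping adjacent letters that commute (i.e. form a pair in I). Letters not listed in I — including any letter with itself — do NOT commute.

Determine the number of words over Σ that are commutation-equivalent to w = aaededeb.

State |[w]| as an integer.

8

0(a) covers ∅
1(a) covers 0:a
2(e) covers 1:a
3(d) covers 2:e
4(e) covers 3:d
5(d) covers 4:e
6(e) covers 5:d
7(b) covers ∅
floor of heap: 0:a, 7:b
completions by unplaced set U, small U first (add the entries for U minus each lowest piece of U):
  |U|=1: {6}:1  {7}:1
  |U|=2: {5,6}:1  {6,7}:2
  |U|=3: {4,5,6}:1  {5,6,7}:3
  |U|=4: {3,4,5,6}:1  {4,5,6,7}:4
  |U|=5: {2,3,4,5,6}:1  {3,4,5,6,7}:5
  |U|=6: {1,2,3,4,5,6}:1  {2,3,4,5,6,7}:6
  start at 0(a): 7
  start at 7(b): 1
sum over floor = 8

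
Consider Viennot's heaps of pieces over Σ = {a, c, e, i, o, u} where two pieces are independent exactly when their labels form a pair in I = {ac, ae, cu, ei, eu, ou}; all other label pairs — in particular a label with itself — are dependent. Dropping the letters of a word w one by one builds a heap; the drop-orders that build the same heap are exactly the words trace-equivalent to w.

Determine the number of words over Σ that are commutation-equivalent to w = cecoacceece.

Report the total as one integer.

0(c) covers ∅
1(e) covers 0:c
2(c) covers 1:e
3(o) covers 2:c
4(a) covers 3:o
5(c) covers 3:o
6(c) covers 5:c
7(e) covers 6:c
8(e) covers 7:e
9(c) covers 8:e
10(e) covers 9:c
floor of heap: 0:c
completions by unplaced set U, small U first (add the entries for U minus each lowest piece of U):
  |U|=1: {4}:1  {10}:1
  |U|=2: {4,10}:2  {9,10}:1
  |U|=3: {4,9,10}:3  {8,9,10}:1
  |U|=4: {4,8,9,10}:4  {7,8,9,10}:1
  |U|=5: {4,7,8,9,10}:5  {6,7,8,9,10}:1
  |U|=6: {4,6,7,8,9,10}:6  {5,6,7,8,9,10}:1
  |U|=7: {4,5,6,7,8,9,10}:7
  |U|=8: {3,4,5,6,7,8,9,10}:7
  |U|=9: {2,3,4,5,6,7,8,9,10}:7
  start at 0(c): 7

7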